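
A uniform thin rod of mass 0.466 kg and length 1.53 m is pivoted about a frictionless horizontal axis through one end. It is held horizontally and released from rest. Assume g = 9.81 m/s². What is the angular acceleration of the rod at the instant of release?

α ≈ 9.62 rad/s²

About the pivot, I = (1/3)ML² = (1/3)(0.466)(1.53)² = 0.3636 kg·m².
The weight acts at the center, a distance L/2 = 0.7650 m from the pivot; τ = Mg(L/2) = 3.497 N·m.
α = τ/I = 3.497/0.3636 = 9.618 rad/s².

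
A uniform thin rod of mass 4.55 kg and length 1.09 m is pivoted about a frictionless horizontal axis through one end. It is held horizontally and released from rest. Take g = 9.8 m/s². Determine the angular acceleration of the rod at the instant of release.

About the pivot, I = (1/3)ML² = (1/3)(4.55)(1.09)² = 1.802 kg·m².
The weight acts at the center, a distance L/2 = 0.5450 m from the pivot; τ = Mg(L/2) = 24.30 N·m.
α = τ/I = 24.30/1.802 = 13.49 rad/s².

α ≈ 13.5 rad/s²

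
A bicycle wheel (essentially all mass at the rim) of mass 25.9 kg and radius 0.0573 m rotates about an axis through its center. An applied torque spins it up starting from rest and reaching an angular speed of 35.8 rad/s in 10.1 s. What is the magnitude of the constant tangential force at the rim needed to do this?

F ≈ 5.26 N

I = MR² = (25.9)(0.0573)² = 0.08504 kg·m².
α = Δω/Δt = (35.8 − 0)/10.1 = 3.545 rad/s².
The required torque is τ = Iα = (0.08504)(3.545) = 0.3014 N·m.
A tangential force at the rim gives τ = FR, so F = τ/R = 0.3014/0.0573 = 5.260 N.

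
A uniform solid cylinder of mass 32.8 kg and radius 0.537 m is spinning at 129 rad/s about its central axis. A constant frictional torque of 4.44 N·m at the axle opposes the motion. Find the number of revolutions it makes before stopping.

≈ 1410 revolutions

I = ½MR² = (1/2)(32.8)(0.537)² = 4.729 kg·m².
The net torque has magnitude 4.44 N·m, opposing ω.
|α| = τ/I = 4.440/4.729 = 0.9388 rad/s² (deceleration).
ω² = ω₀² − 2|α|θ with ω = 0 ⇒ θ = ω₀²/(2|α|) = 8863 rad = 1411 rev.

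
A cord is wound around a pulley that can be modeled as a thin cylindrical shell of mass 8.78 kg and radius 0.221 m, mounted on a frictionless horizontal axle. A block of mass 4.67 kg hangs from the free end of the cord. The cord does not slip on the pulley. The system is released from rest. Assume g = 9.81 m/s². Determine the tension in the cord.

I = MR² = (8.78)(0.221)² = 0.4288 kg·m².
Block: mg − T = ma. Pulley: TR = Iα. No-slip: a = αR, so T = (I/R²)a = 8.780·a.
Then mg = (m + 8.780)a, so a = (4.67)(9.81)/(4.67 + 8.780) = 3.406 m/s².
T = 8.780·a = 29.91 N.

T ≈ 29.9 N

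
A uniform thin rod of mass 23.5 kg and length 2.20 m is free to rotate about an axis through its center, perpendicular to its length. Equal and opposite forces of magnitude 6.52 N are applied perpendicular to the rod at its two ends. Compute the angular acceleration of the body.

I = (1/12)ML² = (1/12)(23.5)(2.20)² = 9.478 kg·m².
The couple gives τ = F·(L/2) + F·(L/2) = F L = (6.52)(2.20) = 14.34 N·m.
Newton's second law for rotation, τ = Iα, gives α = τ/I = 14.34/9.478 = 1.513 rad/s².

α ≈ 1.51 rad/s²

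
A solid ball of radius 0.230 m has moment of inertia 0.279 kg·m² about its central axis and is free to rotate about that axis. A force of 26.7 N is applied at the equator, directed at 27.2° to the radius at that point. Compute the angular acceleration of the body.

Only the tangential component produces torque: τ = F R sinθ = (26.7)(0.230) sin 27.2° = 2.807 N·m.
From τ = Iα: α = 2.807/0.2790 = 10.06 rad/s².

α ≈ 10.1 rad/s²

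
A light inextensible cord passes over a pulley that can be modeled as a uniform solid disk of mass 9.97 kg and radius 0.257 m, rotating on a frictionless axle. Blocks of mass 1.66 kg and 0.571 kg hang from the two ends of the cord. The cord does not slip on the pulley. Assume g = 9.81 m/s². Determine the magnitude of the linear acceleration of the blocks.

a ≈ 1.48 m/s²

I = ½MR² = (1/2)(9.97)(0.257)² = 0.3293 kg·m².
Heavier block: m₁g − T₁ = m₁a. Lighter block: T₂ − m₂g = m₂a.
Pulley: (T₁ − T₂)R = Iα = I(a/R), so T₁ − T₂ = (I/R²)a = (1/2)M_p a = 4.985·a.
Adding the three: (m₁ − m₂)g = (m₁ + m₂ + 4.985)a, so a = (1.66 − 0.571)(9.81)/(1.66 + 0.571 + 4.985) = 1.480 m/s².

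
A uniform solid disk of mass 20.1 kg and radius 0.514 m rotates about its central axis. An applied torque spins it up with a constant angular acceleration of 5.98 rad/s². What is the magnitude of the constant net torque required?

I = ½MR² = (1/2)(20.1)(0.514)² = 2.655 kg·m².
τ = Iα = (2.655)(5.980) = 15.88 N·m.

τ ≈ 15.9 N·m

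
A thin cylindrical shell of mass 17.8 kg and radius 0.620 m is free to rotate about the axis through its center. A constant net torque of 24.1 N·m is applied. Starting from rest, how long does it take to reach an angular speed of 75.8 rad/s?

I = MR² = (17.8)(0.620)² = 6.842 kg·m².
α = τ/I = 24.1/6.842 = 3.522 rad/s².
ω = αt ⇒ t = ω/α = 75.8/3.522 = 21.52 s.

t ≈ 21.5 s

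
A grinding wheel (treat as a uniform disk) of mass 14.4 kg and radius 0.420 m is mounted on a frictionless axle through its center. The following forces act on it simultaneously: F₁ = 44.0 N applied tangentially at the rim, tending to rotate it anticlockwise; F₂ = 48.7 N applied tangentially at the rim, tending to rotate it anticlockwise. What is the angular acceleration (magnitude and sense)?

α ≈ 30.7 rad/s², anticlockwise

I = ½MR² = (1/2)(14.4)(0.420)² = 1.270 kg·m².
Taking anticlockwise as positive: τ₁ = +(44.0)(0.420) = +18.48 N·m; τ₂ = +(48.7)(0.420) = +20.45 N·m.
Net torque τ = 38.93 N·m.
α = τ/I = 38.93/1.270 = 30.65 rad/s².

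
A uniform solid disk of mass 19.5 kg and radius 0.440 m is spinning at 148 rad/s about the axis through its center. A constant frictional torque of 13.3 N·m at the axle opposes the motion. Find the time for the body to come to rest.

I = ½MR² = (1/2)(19.5)(0.440)² = 1.888 kg·m².
The net torque has magnitude 13.3 N·m, opposing ω.
|α| = τ/I = 13.30/1.888 = 7.046 rad/s² (deceleration).
0 = ω₀ − |α|t ⇒ t = ω₀/|α| = 148/7.046 = 21.00 s.

t ≈ 21.0 s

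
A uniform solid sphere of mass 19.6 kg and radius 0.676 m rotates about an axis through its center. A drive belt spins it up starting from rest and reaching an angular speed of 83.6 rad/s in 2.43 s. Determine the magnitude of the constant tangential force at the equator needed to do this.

F ≈ 182 N

I = (2/5)MR² = (2/5)(19.6)(0.676)² = 3.583 kg·m².
α = Δω/Δt = (83.6 − 0)/2.43 = 34.40 rad/s².
The required torque is τ = Iα = (3.583)(34.40) = 123.3 N·m.
A tangential force at the equator gives τ = FR, so F = τ/R = 123.3/0.676 = 182.3 N.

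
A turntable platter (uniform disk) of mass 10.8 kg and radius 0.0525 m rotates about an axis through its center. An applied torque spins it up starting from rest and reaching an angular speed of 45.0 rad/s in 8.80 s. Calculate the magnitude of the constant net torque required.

τ ≈ 0.0761 N·m

I = ½MR² = (1/2)(10.8)(0.0525)² = 0.01488 kg·m².
α = Δω/Δt = (45.0 − 0)/8.80 = 5.114 rad/s².
τ = Iα = (0.01488)(5.114) = 0.07611 N·m.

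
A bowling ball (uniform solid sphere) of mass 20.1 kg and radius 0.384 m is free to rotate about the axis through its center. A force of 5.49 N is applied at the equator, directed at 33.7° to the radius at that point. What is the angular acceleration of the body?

α ≈ 0.987 rad/s²

I = (2/5)MR² = (2/5)(20.1)(0.384)² = 1.186 kg·m².
Only the tangential component produces torque: τ = F R sinθ = (5.49)(0.384) sin 33.7° = 1.170 N·m.
Newton's second law for rotation, τ = Iα, gives α = τ/I = 1.170/1.186 = 0.9866 rad/s².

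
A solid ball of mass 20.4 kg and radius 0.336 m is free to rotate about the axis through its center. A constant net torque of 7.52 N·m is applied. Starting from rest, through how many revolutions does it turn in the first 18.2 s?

≈ 215 revolutions

I = (2/5)MR² = (2/5)(20.4)(0.336)² = 0.9212 kg·m².
α = τ/I = 7.52/0.9212 = 8.163 rad/s².
θ = ½αt² = ½(8.163)(18.2)² = 1352 rad.
Revolutions = θ/(2π) = 215.2.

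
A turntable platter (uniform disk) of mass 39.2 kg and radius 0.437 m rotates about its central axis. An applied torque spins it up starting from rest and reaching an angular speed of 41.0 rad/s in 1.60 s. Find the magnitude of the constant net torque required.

I = ½MR² = (1/2)(39.2)(0.437)² = 3.743 kg·m².
α = Δω/Δt = (41.0 − 0)/1.60 = 25.62 rad/s².
τ = Iα = (3.743)(25.62) = 95.91 N·m.

τ ≈ 95.9 N·m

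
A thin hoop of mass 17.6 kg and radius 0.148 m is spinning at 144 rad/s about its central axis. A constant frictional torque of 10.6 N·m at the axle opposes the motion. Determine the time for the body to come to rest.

I = MR² = (17.6)(0.148)² = 0.3855 kg·m².
The net torque has magnitude 10.6 N·m, opposing ω.
|α| = τ/I = 10.60/0.3855 = 27.50 rad/s² (deceleration).
0 = ω₀ − |α|t ⇒ t = ω₀/|α| = 144/27.50 = 5.237 s.

t ≈ 5.24 s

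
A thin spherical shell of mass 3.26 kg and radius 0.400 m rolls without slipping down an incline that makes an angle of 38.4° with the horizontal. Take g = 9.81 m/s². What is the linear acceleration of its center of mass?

a ≈ 3.66 m/s²

Translation along the incline: Mg sinθ − f = Ma.
Rotation about the center: fR = Iα with I = (2/3)MR². No-slip gives a = αR, so f = (I/R²)a = (2/3)M a.
Substituting: Mg sinθ = (1 + 0.6667)Ma, so a = g sinθ/(1 + 0.6667) = (9.81) sin 38.4° / 1.667 = 3.656 m/s².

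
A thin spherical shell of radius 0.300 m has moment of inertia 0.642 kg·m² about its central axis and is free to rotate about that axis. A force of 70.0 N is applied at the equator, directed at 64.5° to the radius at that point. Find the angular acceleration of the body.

Only the tangential component produces torque: τ = F R sinθ = (70.0)(0.300) sin 64.5° = 18.95 N·m.
Newton's second law for rotation, τ = Iα, gives α = τ/I = 18.95/0.6420 = 29.52 rad/s².

α ≈ 29.5 rad/s²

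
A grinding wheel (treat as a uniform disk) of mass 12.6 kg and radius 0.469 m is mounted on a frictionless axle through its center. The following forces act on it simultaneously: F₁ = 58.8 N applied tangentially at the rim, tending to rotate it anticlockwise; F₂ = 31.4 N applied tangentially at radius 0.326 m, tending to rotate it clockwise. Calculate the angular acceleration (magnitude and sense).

I = ½MR² = (1/2)(12.6)(0.469)² = 1.386 kg·m².
Taking anticlockwise as positive: τ₁ = +(58.8)(0.469) = +27.58 N·m; τ₂ = −(31.4)(0.326) = −10.24 N·m.
Net torque τ = 17.34 N·m.
α = τ/I = 17.34/1.386 = 12.51 rad/s².

α ≈ 12.5 rad/s², anticlockwise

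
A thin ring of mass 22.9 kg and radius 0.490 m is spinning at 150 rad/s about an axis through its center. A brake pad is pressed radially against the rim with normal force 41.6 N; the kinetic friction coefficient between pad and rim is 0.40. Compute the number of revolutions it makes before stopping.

≈ 1210 revolutions

I = MR² = (22.9)(0.490)² = 5.498 kg·m².
Friction force f = μN = (0.40)(41.6) = 16.64 N at the rim; torque magnitude τ = fR = 8.154 N·m, opposing ω.
|α| = τ/I = 8.154/5.498 = 1.483 rad/s² (deceleration).
ω² = ω₀² − 2|α|θ with ω = 0 ⇒ θ = ω₀²/(2|α|) = 7586 rad = 1207 rev.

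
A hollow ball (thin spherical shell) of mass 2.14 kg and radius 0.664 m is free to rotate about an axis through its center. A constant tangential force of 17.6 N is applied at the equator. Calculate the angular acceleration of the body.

I = (2/3)MR² = (2/3)(2.14)(0.664)² = 0.6290 kg·m².
τ = F R = (17.6)(0.664) = 11.69 N·m.
From τ = Iα: α = 11.69/0.6290 = 18.58 rad/s².

α ≈ 18.6 rad/s²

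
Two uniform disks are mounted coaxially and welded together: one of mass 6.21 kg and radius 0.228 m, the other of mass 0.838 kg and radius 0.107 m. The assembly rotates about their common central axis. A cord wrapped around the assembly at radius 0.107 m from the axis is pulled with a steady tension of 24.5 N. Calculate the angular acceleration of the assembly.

I = ½M₁R₁² + ½M₂R₂² = ½(6.21)(0.228)² + ½(0.838)(0.107)² = 0.1662 kg·m².
τ = F r = (24.5)(0.107) = 2.622 N·m.
α = τ/I = 2.622/0.1662 = 15.77 rad/s².

α ≈ 15.8 rad/s²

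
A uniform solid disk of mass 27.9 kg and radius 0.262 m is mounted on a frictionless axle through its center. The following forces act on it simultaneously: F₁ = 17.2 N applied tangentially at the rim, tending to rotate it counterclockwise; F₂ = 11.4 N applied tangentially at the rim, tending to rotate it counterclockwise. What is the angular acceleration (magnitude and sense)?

α ≈ 7.83 rad/s², counterclockwise

I = ½MR² = (1/2)(27.9)(0.262)² = 0.9576 kg·m².
Taking counterclockwise as positive: τ₁ = +(17.2)(0.262) = +4.506 N·m; τ₂ = +(11.4)(0.262) = +2.987 N·m.
Net torque τ = 7.493 N·m.
α = τ/I = 7.493/0.9576 = 7.825 rad/s².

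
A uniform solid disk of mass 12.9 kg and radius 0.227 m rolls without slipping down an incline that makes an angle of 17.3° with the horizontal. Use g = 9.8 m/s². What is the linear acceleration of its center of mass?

a ≈ 1.94 m/s²

Translation along the incline: Mg sinθ − f = Ma.
Rotation about the center: fR = Iα with I = ½MR². No-slip gives a = αR, so f = (I/R²)a = (1/2)M a.
Substituting: Mg sinθ = (1 + 0.5000)Ma, so a = g sinθ/(1 + 0.5000) = (9.8) sin 17.3° / 1.500 = 1.943 m/s².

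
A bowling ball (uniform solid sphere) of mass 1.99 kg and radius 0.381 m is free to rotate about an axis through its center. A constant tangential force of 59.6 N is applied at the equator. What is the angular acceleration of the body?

α ≈ 197 rad/s²

I = (2/5)MR² = (2/5)(1.99)(0.381)² = 0.1155 kg·m².
τ = F R = (59.6)(0.381) = 22.71 N·m.
Newton's second law for rotation, τ = Iα, gives α = τ/I = 22.71/0.1155 = 196.5 rad/s².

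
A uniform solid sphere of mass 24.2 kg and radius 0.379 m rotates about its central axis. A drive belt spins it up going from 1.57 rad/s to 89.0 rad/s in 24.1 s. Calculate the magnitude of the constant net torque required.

τ ≈ 5.04 N·m

I = (2/5)MR² = (2/5)(24.2)(0.379)² = 1.390 kg·m².
α = Δω/Δt = (89.0 − 1.57)/24.1 = 3.628 rad/s².
τ = Iα = (1.390)(3.628) = 5.044 N·m.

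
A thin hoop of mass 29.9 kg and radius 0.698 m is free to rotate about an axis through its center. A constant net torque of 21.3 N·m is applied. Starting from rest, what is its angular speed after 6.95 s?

I = MR² = (29.9)(0.698)² = 14.57 kg·m².
α = τ/I = 21.3/14.57 = 1.462 rad/s².
ω = ω₀ + αt = 0 + (1.462)(6.95) = 10.16 rad/s.

ω ≈ 10.2 rad/s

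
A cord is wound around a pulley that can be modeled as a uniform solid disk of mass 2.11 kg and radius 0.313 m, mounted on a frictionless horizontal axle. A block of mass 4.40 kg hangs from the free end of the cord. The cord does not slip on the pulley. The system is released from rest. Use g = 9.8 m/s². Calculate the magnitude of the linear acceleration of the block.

I = ½MR² = (1/2)(2.11)(0.313)² = 0.1034 kg·m².
Block: mg − T = ma. Pulley: TR = Iα. No-slip: a = αR, so T = (I/R²)a = 1.055·a.
Then mg = (m + 1.055)a, so a = (4.40)(9.8)/(4.40 + 1.055) = 7.905 m/s².

a ≈ 7.90 m/s²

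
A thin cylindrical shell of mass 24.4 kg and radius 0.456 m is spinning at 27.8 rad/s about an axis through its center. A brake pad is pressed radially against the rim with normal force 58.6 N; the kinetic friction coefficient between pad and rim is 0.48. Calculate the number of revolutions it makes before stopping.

≈ 24.3 revolutions

I = MR² = (24.4)(0.456)² = 5.074 kg·m².
Friction force f = μN = (0.48)(58.6) = 28.13 N at the rim; torque magnitude τ = fR = 12.83 N·m, opposing ω.
|α| = τ/I = 12.83/5.074 = 2.528 rad/s² (deceleration).
ω² = ω₀² − 2|α|θ with ω = 0 ⇒ θ = ω₀²/(2|α|) = 152.9 rad = 24.33 rev.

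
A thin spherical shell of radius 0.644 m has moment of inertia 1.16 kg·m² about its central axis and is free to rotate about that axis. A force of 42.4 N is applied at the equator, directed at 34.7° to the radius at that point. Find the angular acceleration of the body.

α ≈ 13.4 rad/s²

Only the tangential component produces torque: τ = F R sinθ = (42.4)(0.644) sin 34.7° = 15.54 N·m.
Newton's second law for rotation, τ = Iα, gives α = τ/I = 15.54/1.160 = 13.40 rad/s².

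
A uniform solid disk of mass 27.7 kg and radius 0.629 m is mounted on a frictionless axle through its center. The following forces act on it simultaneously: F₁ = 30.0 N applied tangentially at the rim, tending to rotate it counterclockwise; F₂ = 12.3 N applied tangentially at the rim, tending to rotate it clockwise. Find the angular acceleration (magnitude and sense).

I = ½MR² = (1/2)(27.7)(0.629)² = 5.480 kg·m².
Taking counterclockwise as positive: τ₁ = +(30.0)(0.629) = +18.87 N·m; τ₂ = −(12.3)(0.629) = −7.737 N·m.
Net torque τ = 11.13 N·m.
α = τ/I = 11.13/5.480 = 2.032 rad/s².

α ≈ 2.03 rad/s², counterclockwise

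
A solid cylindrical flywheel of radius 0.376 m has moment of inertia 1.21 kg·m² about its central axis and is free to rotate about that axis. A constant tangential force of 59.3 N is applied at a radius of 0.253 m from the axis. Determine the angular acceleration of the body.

α ≈ 12.4 rad/s²

τ = F·r = (59.3)(0.253) = 15.00 N·m.
Newton's second law for rotation, τ = Iα, gives α = τ/I = 15.00/1.210 = 12.40 rad/s².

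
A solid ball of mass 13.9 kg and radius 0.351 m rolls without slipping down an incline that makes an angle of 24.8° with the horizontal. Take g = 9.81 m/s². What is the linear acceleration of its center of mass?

Translation along the incline: Mg sinθ − f = Ma.
Rotation about the center: fR = Iα with I = (2/5)MR². No-slip gives a = αR, so f = (I/R²)a = (2/5)M a.
Substituting: Mg sinθ = (1 + 0.4000)Ma, so a = g sinθ/(1 + 0.4000) = (9.81) sin 24.8° / 1.400 = 2.939 m/s².

a ≈ 2.94 m/s²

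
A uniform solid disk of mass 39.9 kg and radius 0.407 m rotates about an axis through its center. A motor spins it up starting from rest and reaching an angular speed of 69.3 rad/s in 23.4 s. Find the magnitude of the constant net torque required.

τ ≈ 9.79 N·m

I = ½MR² = (1/2)(39.9)(0.407)² = 3.305 kg·m².
α = Δω/Δt = (69.3 − 0)/23.4 = 2.962 rad/s².
τ = Iα = (3.305)(2.962) = 9.787 N·m.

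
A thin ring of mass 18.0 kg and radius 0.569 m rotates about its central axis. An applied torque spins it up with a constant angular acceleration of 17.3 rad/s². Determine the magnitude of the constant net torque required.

I = MR² = (18.0)(0.569)² = 5.828 kg·m².
τ = Iα = (5.828)(17.30) = 100.8 N·m.

τ ≈ 101 N·m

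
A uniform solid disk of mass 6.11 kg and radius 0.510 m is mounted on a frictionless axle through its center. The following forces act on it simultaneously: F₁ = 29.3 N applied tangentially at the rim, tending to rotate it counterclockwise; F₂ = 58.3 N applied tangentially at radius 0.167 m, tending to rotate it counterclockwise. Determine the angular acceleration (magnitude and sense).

I = ½MR² = (1/2)(6.11)(0.510)² = 0.7946 kg·m².
Taking counterclockwise as positive: τ₁ = +(29.3)(0.510) = +14.94 N·m; τ₂ = +(58.3)(0.167) = +9.736 N·m.
Net torque τ = 24.68 N·m.
α = τ/I = 24.68/0.7946 = 31.06 rad/s².

α ≈ 31.1 rad/s², counterclockwise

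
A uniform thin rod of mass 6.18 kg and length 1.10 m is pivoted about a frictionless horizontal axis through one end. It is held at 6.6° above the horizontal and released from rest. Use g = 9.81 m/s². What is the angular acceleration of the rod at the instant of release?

α ≈ 13.3 rad/s²

About the pivot, I = (1/3)ML² = (1/3)(6.18)(1.10)² = 2.493 kg·m².
The weight acts at the center, a distance L/2 = 0.5500 m from the pivot; τ = Mg(L/2) cos 6.6° = 33.12 N·m.
α = τ/I = 33.12/2.493 = 13.29 rad/s².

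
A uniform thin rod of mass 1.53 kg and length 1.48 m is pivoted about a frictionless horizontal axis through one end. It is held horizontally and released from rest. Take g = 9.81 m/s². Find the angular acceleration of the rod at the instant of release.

About the pivot, I = (1/3)ML² = (1/3)(1.53)(1.48)² = 1.117 kg·m².
The weight acts at the center, a distance L/2 = 0.7400 m from the pivot; τ = Mg(L/2) = 11.11 N·m.
α = τ/I = 11.11/1.117 = 9.943 rad/s².

α ≈ 9.94 rad/s²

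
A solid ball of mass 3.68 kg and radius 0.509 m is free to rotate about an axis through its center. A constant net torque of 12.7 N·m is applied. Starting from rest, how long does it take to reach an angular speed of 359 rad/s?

t ≈ 10.8 s

I = (2/5)MR² = (2/5)(3.68)(0.509)² = 0.3814 kg·m².
α = τ/I = 12.7/0.3814 = 33.30 rad/s².
ω = αt ⇒ t = ω/α = 359/33.30 = 10.78 s.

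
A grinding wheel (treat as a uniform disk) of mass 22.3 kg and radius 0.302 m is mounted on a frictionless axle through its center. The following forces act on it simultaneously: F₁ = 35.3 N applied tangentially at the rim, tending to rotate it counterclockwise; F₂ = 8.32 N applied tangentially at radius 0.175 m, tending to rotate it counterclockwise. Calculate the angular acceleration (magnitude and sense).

α ≈ 11.9 rad/s², counterclockwise

I = ½MR² = (1/2)(22.3)(0.302)² = 1.017 kg·m².
Taking counterclockwise as positive: τ₁ = +(35.3)(0.302) = +10.66 N·m; τ₂ = +(8.32)(0.175) = +1.456 N·m.
Net torque τ = 12.12 N·m.
α = τ/I = 12.12/1.017 = 11.91 rad/s².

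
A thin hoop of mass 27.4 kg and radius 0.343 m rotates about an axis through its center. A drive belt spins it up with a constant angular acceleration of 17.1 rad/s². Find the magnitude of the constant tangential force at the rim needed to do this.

F ≈ 161 N

I = MR² = (27.4)(0.343)² = 3.224 kg·m².
The required torque is τ = Iα = (3.224)(17.10) = 55.12 N·m.
A tangential force at the rim gives τ = FR, so F = τ/R = 55.12/0.343 = 160.7 N.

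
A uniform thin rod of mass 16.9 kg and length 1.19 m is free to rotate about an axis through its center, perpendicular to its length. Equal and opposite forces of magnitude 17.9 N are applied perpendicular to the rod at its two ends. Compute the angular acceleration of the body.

α ≈ 10.7 rad/s²

I = (1/12)ML² = (1/12)(16.9)(1.19)² = 1.994 kg·m².
The couple gives τ = F·(L/2) + F·(L/2) = F L = (17.9)(1.19) = 21.30 N·m.
From τ = Iα: α = 21.30/1.994 = 10.68 rad/s².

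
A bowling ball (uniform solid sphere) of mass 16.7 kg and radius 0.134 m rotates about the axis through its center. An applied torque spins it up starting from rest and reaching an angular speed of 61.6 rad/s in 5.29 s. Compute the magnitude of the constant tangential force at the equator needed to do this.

F ≈ 10.4 N

I = (2/5)MR² = (2/5)(16.7)(0.134)² = 0.1199 kg·m².
α = Δω/Δt = (61.6 − 0)/5.29 = 11.64 rad/s².
The required torque is τ = Iα = (0.1199)(11.64) = 1.397 N·m.
A tangential force at the equator gives τ = FR, so F = τ/R = 1.397/0.134 = 10.42 N.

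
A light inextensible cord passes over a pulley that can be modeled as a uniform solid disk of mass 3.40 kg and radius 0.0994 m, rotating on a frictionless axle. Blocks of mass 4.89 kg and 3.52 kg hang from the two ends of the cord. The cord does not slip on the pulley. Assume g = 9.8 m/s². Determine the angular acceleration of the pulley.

I = ½MR² = (1/2)(3.40)(0.0994)² = 0.01680 kg·m².
Heavier block: m₁g − T₁ = m₁a. Lighter block: T₂ − m₂g = m₂a.
Pulley: (T₁ − T₂)R = Iα = I(a/R), so T₁ − T₂ = (I/R²)a = (1/2)M_p a = 1.700·a.
Adding the three: (m₁ − m₂)g = (m₁ + m₂ + 1.700)a, so a = (4.89 − 3.52)(9.8)/(4.89 + 3.52 + 1.700) = 1.328 m/s².
α = a/R = 1.328/0.0994 = 13.36 rad/s².

α ≈ 13.4 rad/s²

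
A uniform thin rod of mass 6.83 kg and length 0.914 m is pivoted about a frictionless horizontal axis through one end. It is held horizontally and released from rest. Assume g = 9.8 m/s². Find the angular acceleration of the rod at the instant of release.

α ≈ 16.1 rad/s²

About the pivot, I = (1/3)ML² = (1/3)(6.83)(0.914)² = 1.902 kg·m².
The weight acts at the center, a distance L/2 = 0.4570 m from the pivot; τ = Mg(L/2) = 30.59 N·m.
α = τ/I = 30.59/1.902 = 16.08 rad/s².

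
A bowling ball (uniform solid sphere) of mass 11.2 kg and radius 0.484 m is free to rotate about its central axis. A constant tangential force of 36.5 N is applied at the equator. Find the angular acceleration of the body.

α ≈ 16.8 rad/s²

I = (2/5)MR² = (2/5)(11.2)(0.484)² = 1.049 kg·m².
τ = F R = (36.5)(0.484) = 17.67 N·m.
Newton's second law for rotation, τ = Iα, gives α = τ/I = 17.67/1.049 = 16.83 rad/s².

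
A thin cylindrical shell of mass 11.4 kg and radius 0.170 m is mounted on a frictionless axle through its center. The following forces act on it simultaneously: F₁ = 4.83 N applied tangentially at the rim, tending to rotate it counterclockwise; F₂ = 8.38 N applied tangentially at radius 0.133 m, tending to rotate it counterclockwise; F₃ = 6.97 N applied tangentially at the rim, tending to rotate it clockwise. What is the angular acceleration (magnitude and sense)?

α ≈ 2.28 rad/s², counterclockwise

I = MR² = (11.4)(0.170)² = 0.3295 kg·m².
Taking counterclockwise as positive: τ₁ = +(4.83)(0.170) = +0.8211 N·m; τ₂ = +(8.38)(0.133) = +1.115 N·m; τ₃ = −(6.97)(0.170) = −1.185 N·m.
Net torque τ = 0.7507 N·m.
α = τ/I = 0.7507/0.3295 = 2.279 rad/s².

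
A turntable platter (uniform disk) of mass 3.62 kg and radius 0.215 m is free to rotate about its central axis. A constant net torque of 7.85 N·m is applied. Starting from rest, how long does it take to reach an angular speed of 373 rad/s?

t ≈ 3.98 s

I = ½MR² = (1/2)(3.62)(0.215)² = 0.08367 kg·m².
α = τ/I = 7.85/0.08367 = 93.82 rad/s².
ω = αt ⇒ t = ω/α = 373/93.82 = 3.976 s.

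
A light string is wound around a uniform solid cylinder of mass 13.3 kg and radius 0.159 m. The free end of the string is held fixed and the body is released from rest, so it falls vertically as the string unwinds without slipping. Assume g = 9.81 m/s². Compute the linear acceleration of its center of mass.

Translation: Mg − T = Ma. Rotation about the center: TR = Iα with I = ½MR².
With a = αR: T = (I/R²)a = (1/2)M a, so Mg = (1 + 0.5000)Ma.
a = g/(1 + 0.5000) = 9.81/1.500 = 6.540 m/s².

a ≈ 6.54 m/s²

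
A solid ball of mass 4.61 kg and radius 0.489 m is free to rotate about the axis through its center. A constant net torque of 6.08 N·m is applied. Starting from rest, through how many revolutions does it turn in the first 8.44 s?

I = (2/5)MR² = (2/5)(4.61)(0.489)² = 0.4409 kg·m².
α = τ/I = 6.08/0.4409 = 13.79 rad/s².
θ = ½αt² = ½(13.79)(8.44)² = 491.1 rad.
Revolutions = θ/(2π) = 78.16.

≈ 78.2 revolutions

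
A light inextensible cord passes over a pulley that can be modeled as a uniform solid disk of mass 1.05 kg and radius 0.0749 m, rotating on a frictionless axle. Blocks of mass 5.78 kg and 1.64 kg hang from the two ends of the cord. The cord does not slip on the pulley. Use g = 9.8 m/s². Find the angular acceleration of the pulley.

α ≈ 68.2 rad/s²

I = ½MR² = (1/2)(1.05)(0.0749)² = 0.002945 kg·m².
Heavier block: m₁g − T₁ = m₁a. Lighter block: T₂ − m₂g = m₂a.
Pulley: (T₁ − T₂)R = Iα = I(a/R), so T₁ − T₂ = (I/R²)a = (1/2)M_p a = 0.5250·a.
Adding the three: (m₁ − m₂)g = (m₁ + m₂ + 0.5250)a, so a = (5.78 − 1.64)(9.8)/(5.78 + 1.64 + 0.5250) = 5.107 m/s².
α = a/R = 5.107/0.0749 = 68.18 rad/s².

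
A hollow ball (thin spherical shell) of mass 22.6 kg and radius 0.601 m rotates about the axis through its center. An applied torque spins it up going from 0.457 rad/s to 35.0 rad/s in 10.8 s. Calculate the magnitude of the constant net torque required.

I = (2/3)MR² = (2/3)(22.6)(0.601)² = 5.442 kg·m².
α = Δω/Δt = (35.0 − 0.457)/10.8 = 3.198 rad/s².
τ = Iα = (5.442)(3.198) = 17.41 N·m.

τ ≈ 17.4 N·m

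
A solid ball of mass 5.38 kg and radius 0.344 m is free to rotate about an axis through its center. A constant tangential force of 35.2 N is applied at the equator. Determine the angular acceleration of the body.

I = (2/5)MR² = (2/5)(5.38)(0.344)² = 0.2547 kg·m².
τ = F R = (35.2)(0.344) = 12.11 N·m.
From τ = Iα: α = 12.11/0.2547 = 47.55 rad/s².

α ≈ 47.5 rad/s²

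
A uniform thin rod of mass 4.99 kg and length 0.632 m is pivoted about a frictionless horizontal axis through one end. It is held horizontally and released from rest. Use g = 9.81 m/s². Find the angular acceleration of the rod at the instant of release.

About the pivot, I = (1/3)ML² = (1/3)(4.99)(0.632)² = 0.6644 kg·m².
The weight acts at the center, a distance L/2 = 0.3160 m from the pivot; τ = Mg(L/2) = 15.47 N·m.
α = τ/I = 15.47/0.6644 = 23.28 rad/s².
(Equivalently α = (3g/(2L)) = 23.28 rad/s².)

α ≈ 23.3 rad/s²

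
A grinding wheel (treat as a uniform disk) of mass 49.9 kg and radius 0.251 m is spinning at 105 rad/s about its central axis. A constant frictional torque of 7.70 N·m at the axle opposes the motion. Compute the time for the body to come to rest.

t ≈ 21.4 s

I = ½MR² = (1/2)(49.9)(0.251)² = 1.572 kg·m².
The net torque has magnitude 7.70 N·m, opposing ω.
|α| = τ/I = 7.700/1.572 = 4.899 rad/s² (deceleration).
0 = ω₀ − |α|t ⇒ t = ω₀/|α| = 105/4.899 = 21.43 s.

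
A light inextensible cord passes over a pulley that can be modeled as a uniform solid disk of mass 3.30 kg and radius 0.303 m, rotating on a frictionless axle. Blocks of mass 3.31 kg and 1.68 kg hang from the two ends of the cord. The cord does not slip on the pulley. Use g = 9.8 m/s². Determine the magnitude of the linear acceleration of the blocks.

a ≈ 2.41 m/s²

I = ½MR² = (1/2)(3.30)(0.303)² = 0.1515 kg·m².
Heavier block: m₁g − T₁ = m₁a. Lighter block: T₂ − m₂g = m₂a.
Pulley: (T₁ − T₂)R = Iα = I(a/R), so T₁ − T₂ = (I/R²)a = (1/2)M_p a = 1.650·a.
Adding the three: (m₁ − m₂)g = (m₁ + m₂ + 1.650)a, so a = (3.31 − 1.68)(9.8)/(3.31 + 1.68 + 1.650) = 2.406 m/s².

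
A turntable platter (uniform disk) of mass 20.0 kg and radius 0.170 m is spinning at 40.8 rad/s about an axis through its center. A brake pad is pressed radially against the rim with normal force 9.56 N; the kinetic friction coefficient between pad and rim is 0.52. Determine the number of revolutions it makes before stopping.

I = ½MR² = (1/2)(20.0)(0.170)² = 0.2890 kg·m².
Friction force f = μN = (0.52)(9.56) = 4.971 N at the rim; torque magnitude τ = fR = 0.8451 N·m, opposing ω.
|α| = τ/I = 0.8451/0.2890 = 2.924 rad/s² (deceleration).
ω² = ω₀² − 2|α|θ with ω = 0 ⇒ θ = ω₀²/(2|α|) = 284.6 rad = 45.30 rev.

≈ 45.3 revolutions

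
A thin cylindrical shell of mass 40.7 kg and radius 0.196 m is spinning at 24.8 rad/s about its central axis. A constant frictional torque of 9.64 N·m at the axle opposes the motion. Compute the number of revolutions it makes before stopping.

≈ 7.94 revolutions

I = MR² = (40.7)(0.196)² = 1.564 kg·m².
The net torque has magnitude 9.64 N·m, opposing ω.
|α| = τ/I = 9.640/1.564 = 6.166 rad/s² (deceleration).
ω² = ω₀² − 2|α|θ with ω = 0 ⇒ θ = ω₀²/(2|α|) = 49.88 rad = 7.938 rev.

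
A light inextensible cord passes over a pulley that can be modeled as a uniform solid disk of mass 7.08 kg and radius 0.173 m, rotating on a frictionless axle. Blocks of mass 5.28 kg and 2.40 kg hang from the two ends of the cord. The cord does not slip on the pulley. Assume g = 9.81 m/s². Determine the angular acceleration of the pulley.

I = ½MR² = (1/2)(7.08)(0.173)² = 0.1059 kg·m².
Heavier block: m₁g − T₁ = m₁a. Lighter block: T₂ − m₂g = m₂a.
Pulley: (T₁ − T₂)R = Iα = I(a/R), so T₁ − T₂ = (I/R²)a = (1/2)M_p a = 3.540·a.
Adding the three: (m₁ − m₂)g = (m₁ + m₂ + 3.540)a, so a = (5.28 − 2.40)(9.81)/(5.28 + 2.40 + 3.540) = 2.518 m/s².
α = a/R = 2.518/0.173 = 14.56 rad/s².

α ≈ 14.6 rad/s²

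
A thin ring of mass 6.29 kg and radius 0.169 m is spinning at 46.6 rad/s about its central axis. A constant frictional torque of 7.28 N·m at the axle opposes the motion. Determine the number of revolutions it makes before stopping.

≈ 4.26 revolutions

I = MR² = (6.29)(0.169)² = 0.1796 kg·m².
The net torque has magnitude 7.28 N·m, opposing ω.
|α| = τ/I = 7.280/0.1796 = 40.52 rad/s² (deceleration).
ω² = ω₀² − 2|α|θ with ω = 0 ⇒ θ = ω₀²/(2|α|) = 26.79 rad = 4.264 rev.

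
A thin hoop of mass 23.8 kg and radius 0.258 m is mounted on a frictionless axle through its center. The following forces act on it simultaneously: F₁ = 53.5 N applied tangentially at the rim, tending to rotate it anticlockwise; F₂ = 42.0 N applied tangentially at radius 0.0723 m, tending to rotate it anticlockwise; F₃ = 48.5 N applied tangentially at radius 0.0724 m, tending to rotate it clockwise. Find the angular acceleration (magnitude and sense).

α ≈ 8.41 rad/s², anticlockwise

I = MR² = (23.8)(0.258)² = 1.584 kg·m².
Taking anticlockwise as positive: τ₁ = +(53.5)(0.258) = +13.80 N·m; τ₂ = +(42.0)(0.0723) = +3.037 N·m; τ₃ = −(48.5)(0.0724) = −3.511 N·m.
Net torque τ = 13.33 N·m.
α = τ/I = 13.33/1.584 = 8.413 rad/s².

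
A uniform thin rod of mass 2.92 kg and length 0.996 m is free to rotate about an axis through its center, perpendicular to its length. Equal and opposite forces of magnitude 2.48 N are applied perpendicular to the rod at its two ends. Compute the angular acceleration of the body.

I = (1/12)ML² = (1/12)(2.92)(0.996)² = 0.2414 kg·m².
The couple gives τ = F·(L/2) + F·(L/2) = F L = (2.48)(0.996) = 2.470 N·m.
Newton's second law for rotation, τ = Iα, gives α = τ/I = 2.470/0.2414 = 10.23 rad/s².

α ≈ 10.2 rad/s²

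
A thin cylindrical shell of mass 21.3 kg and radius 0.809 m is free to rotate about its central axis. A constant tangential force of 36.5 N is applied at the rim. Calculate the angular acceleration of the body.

α ≈ 2.12 rad/s²

I = MR² = (21.3)(0.809)² = 13.94 kg·m².
τ = F R = (36.5)(0.809) = 29.53 N·m.
Newton's second law for rotation, τ = Iα, gives α = τ/I = 29.53/13.94 = 2.118 rad/s².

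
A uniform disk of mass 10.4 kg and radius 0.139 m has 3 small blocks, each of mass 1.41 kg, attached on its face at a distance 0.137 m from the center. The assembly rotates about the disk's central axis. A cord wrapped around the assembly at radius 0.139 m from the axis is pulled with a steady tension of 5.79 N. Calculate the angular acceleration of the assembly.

I_disk = ½MR² = ½(10.4)(0.139)² = 0.1005 kg·m².
I_blocks = 3·m·r² = 3(1.41)(0.137)² = 0.07939 kg·m².
Total I = 0.1799 kg·m².
τ = F r = (5.79)(0.139) = 0.8048 N·m.
α = τ/I = 0.8048/0.1799 = 4.475 rad/s².

α ≈ 4.47 rad/s²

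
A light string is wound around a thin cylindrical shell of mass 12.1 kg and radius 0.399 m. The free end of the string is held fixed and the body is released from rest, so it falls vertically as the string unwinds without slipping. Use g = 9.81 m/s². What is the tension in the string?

T ≈ 59.4 N

Translation: Mg − T = Ma. Rotation about the center: TR = Iα with I = MR².
With a = αR: T = (I/R²)a = M a, so Mg = (1 + 1.000)Ma.
a = g/(1 + 1.000) = 9.81/2.000 = 4.905 m/s².
T = 1.000·M·a = (1.000)(12.1)(4.905) = 59.35 N.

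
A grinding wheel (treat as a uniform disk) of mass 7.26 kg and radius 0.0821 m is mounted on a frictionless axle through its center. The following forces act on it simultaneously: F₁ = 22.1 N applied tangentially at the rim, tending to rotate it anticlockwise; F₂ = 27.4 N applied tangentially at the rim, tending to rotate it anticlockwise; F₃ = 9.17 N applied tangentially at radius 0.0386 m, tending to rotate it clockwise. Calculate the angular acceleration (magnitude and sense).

I = ½MR² = (1/2)(7.26)(0.0821)² = 0.02447 kg·m².
Taking anticlockwise as positive: τ₁ = +(22.1)(0.0821) = +1.814 N·m; τ₂ = +(27.4)(0.0821) = +2.250 N·m; τ₃ = −(9.17)(0.0386) = −0.3540 N·m.
Net torque τ = 3.710 N·m.
α = τ/I = 3.710/0.02447 = 151.6 rad/s².

α ≈ 152 rad/s², anticlockwise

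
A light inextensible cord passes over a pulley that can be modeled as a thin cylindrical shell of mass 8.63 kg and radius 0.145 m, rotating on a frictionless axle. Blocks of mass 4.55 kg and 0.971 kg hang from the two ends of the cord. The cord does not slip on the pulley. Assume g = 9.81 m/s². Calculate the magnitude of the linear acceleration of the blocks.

a ≈ 2.48 m/s²

I = MR² = (8.63)(0.145)² = 0.1814 kg·m².
Heavier block: m₁g − T₁ = m₁a. Lighter block: T₂ − m₂g = m₂a.
Pulley: (T₁ − T₂)R = Iα = I(a/R), so T₁ − T₂ = (I/R²)a = 1·M_p a = 8.630·a.
Adding the three: (m₁ − m₂)g = (m₁ + m₂ + 8.630)a, so a = (4.55 − 0.971)(9.81)/(4.55 + 0.971 + 8.630) = 2.481 m/s².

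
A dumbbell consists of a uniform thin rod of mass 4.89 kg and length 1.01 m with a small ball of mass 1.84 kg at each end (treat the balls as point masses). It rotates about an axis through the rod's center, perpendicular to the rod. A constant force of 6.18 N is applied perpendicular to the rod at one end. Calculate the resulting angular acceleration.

I_rod = (1/12)ML² = (1/12)(4.89)(1.01)² = 0.4157 kg·m².
I_balls = 2·m·(L/2)² = 2(1.84)(0.5050)² = 0.9385 kg·m².
Total I = 1.354 kg·m².
τ = F·(L/2) = (6.18)(0.505) = 3.121 N·m.
α = τ/I = 3.121/1.354 = 2.305 rad/s².

α ≈ 2.30 rad/s²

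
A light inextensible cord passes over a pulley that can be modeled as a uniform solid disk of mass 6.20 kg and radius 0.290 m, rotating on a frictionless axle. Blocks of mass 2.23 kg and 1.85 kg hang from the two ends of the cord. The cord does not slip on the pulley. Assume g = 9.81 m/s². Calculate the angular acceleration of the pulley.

α ≈ 1.79 rad/s²

I = ½MR² = (1/2)(6.20)(0.290)² = 0.2607 kg·m².
Heavier block: m₁g − T₁ = m₁a. Lighter block: T₂ − m₂g = m₂a.
Pulley: (T₁ − T₂)R = Iα = I(a/R), so T₁ − T₂ = (I/R²)a = (1/2)M_p a = 3.100·a.
Adding the three: (m₁ − m₂)g = (m₁ + m₂ + 3.100)a, so a = (2.23 − 1.85)(9.81)/(2.23 + 1.85 + 3.100) = 0.5192 m/s².
α = a/R = 0.5192/0.290 = 1.790 rad/s².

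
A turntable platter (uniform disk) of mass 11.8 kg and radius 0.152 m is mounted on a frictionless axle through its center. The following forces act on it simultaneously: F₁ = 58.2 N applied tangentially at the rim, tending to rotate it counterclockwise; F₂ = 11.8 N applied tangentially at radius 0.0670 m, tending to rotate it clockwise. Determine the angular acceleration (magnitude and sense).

α ≈ 59.1 rad/s², counterclockwise

I = ½MR² = (1/2)(11.8)(0.152)² = 0.1363 kg·m².
Taking counterclockwise as positive: τ₁ = +(58.2)(0.152) = +8.846 N·m; τ₂ = −(11.8)(0.0670) = −0.7906 N·m.
Net torque τ = 8.056 N·m.
α = τ/I = 8.056/0.1363 = 59.10 rad/s².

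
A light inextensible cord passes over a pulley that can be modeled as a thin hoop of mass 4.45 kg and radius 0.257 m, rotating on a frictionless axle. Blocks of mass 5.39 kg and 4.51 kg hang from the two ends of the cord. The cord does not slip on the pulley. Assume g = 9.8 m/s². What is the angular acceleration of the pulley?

α ≈ 2.34 rad/s²

I = MR² = (4.45)(0.257)² = 0.2939 kg·m².
Heavier block: m₁g − T₁ = m₁a. Lighter block: T₂ − m₂g = m₂a.
Pulley: (T₁ − T₂)R = Iα = I(a/R), so T₁ − T₂ = (I/R²)a = 1·M_p a = 4.450·a.
Adding the three: (m₁ − m₂)g = (m₁ + m₂ + 4.450)a, so a = (5.39 − 4.51)(9.8)/(5.39 + 4.51 + 4.450) = 0.6010 m/s².
α = a/R = 0.6010/0.257 = 2.338 rad/s².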